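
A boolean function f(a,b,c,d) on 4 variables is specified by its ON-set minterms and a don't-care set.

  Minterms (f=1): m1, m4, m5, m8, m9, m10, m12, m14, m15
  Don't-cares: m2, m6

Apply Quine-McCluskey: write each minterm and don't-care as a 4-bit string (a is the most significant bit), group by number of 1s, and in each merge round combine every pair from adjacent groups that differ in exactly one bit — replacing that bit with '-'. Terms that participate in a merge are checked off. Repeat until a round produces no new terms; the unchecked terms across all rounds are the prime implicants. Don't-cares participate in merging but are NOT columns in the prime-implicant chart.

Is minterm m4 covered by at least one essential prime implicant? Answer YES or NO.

Round 0: 0001✓ 0010✓ 0100✓ 0101✓ 0110✓ 1000✓ 1001✓ 1010✓ 1100✓ 1110✓ 1111✓
Round 1: -001 -010✓ -100✓ -110✓ 0-01 0-10✓ 01-0✓ 010- 1-00✓ 1-10✓ 10-0✓ 100- 11-0✓ 111-
Round 2: --10 -1-0 1--0
PIs = {--10, -001, -1-0, 0-01, 010-, 1--0, 100-, 111-}
Coverage chart:
  m1: -001,0-01
  m4: -1-0,010-
  m5: 0-01,010-
  m8: 1--0,100-
  m9: -001,100-
  m10: --10,1--0
  m12: -1-0,1--0
  m14: --10,-1-0,1--0,111-
  m15: 111- ←essential
Essential: 111-

NO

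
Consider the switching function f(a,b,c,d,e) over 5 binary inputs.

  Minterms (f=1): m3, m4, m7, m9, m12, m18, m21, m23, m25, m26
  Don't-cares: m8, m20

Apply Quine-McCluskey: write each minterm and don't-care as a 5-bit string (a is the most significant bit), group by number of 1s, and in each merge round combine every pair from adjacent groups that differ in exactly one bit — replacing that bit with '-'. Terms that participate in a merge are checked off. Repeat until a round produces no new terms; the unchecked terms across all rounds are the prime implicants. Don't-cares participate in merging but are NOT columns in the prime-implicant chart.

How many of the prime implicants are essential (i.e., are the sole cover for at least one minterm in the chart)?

3

Round 0: 00011✓ 00100✓ 00111✓ 01000✓ 01001✓ 01100✓ 10010✓ 10100✓ 10101✓ 10111✓ 11001✓ 11010✓
Round 1: -0100 -0111 -1001 0-100 00-11 01-00 0100- 1-010 101-1 1010-
PIs = {-0100, -0111, -1001, 0-100, 00-11, 01-00, 0100-, 1-010, 101-1, 1010-}
Coverage chart:
  m3: 00-11 ←essential
  m4: -0100,0-100
  m7: -0111,00-11
  m9: -1001,0100-
  m12: 0-100,01-00
  m18: 1-010 ←essential
  m21: 101-1,1010-
  m23: -0111,101-1
  m25: -1001 ←essential
  m26: 1-010 ←essential
Essential: -1001, 00-11, 1-010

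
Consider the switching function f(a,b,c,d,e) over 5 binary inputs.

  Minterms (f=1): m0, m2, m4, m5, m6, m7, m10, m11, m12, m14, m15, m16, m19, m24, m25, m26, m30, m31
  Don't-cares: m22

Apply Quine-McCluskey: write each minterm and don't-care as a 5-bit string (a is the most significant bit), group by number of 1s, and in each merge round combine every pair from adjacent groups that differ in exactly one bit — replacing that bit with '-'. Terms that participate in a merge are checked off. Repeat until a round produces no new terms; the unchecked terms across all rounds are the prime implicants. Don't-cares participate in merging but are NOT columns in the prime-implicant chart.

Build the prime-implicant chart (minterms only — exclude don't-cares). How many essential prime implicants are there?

6

[col 0] 00000*, 00010*, 00100*, 00101*, 00110*, 00111*, 01010*, 01011*, 01100*, 01110*, 01111*, 10000*, 10011, 10110*, 11000*, 11001*, 11010*, 11110*, 11111*
[col 1] -0000, -0110*, -1010*, -1110*, -1111*, 0-010*, 0-100*, 0-110*, 0-111*, 00-00*, 00-10*, 000-0*, 001-0*, 001-1*, 0010-*, 0011-*, 01-10*, 01-11*, 0101-*, 011-0*, 0111-*, 1-000, 1-110*, 11-10*, 110-0, 1100-, 1111-*
[col 2] --110, -1-10, -111-, 0--10, 0-1-0, 0-11-, 00--0, 001--, 01-1-
Prime implicants: --110, -0000, -1-10, -111-, 0--10, 0-1-0, 0-11-, 00--0, 001--, 01-1-, 1-000, 10011, 110-0, 1100-
PI chart (minterm → PIs covering it):
  0 | -0000,00--0
  2 | 0--10,00--0
  4 | 0-1-0,00--0,001--
  5 | 001--  (sole → essential)
  6 | --110,0--10,0-1-0,0-11-,00--0,001--
  7 | 0-11-,001--
  10 | -1-10,0--10,01-1-
  11 | 01-1-  (sole → essential)
  12 | 0-1-0  (sole → essential)
  14 | --110,-1-10,-111-,0--10,0-1-0,0-11-,01-1-
  15 | -111-,0-11-,01-1-
  16 | -0000,1-000
  19 | 10011  (sole → essential)
  24 | 1-000,110-0,1100-
  25 | 1100-  (sole → essential)
  26 | -1-10,110-0
  30 | --110,-1-10,-111-
  31 | -111-  (sole → essential)
Essential prime implicants: -111-, 0-1-0, 001--, 01-1-, 10011, 1100-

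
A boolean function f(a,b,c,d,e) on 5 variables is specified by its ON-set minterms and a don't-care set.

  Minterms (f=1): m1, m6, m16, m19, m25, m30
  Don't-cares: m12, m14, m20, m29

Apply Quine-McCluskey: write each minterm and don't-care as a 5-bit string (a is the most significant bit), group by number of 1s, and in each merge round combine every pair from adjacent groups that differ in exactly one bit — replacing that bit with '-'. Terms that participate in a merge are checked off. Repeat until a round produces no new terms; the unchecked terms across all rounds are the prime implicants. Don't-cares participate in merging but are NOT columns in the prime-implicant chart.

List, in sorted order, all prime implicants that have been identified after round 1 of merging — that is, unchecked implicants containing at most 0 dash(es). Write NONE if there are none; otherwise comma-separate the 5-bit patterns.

00001, 10011

Round 0: 00001 00110✓ 01100✓ 01110✓ 10000✓ 10011 10100✓ 11001✓ 11101✓ 11110✓
Round 1: -1110 0-110 011-0 10-00 11-01
PIs = {-1110, 0-110, 00001, 011-0, 10-00, 10011, 11-01}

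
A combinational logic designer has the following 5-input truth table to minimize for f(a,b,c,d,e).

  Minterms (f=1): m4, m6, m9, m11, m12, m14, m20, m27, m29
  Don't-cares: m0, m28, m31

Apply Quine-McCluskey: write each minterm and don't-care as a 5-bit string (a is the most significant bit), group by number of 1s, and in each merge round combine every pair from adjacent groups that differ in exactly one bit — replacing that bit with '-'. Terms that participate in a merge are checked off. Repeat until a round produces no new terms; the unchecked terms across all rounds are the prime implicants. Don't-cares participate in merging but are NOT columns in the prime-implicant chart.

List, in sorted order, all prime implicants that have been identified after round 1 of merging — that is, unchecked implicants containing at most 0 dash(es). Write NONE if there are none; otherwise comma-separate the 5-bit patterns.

[col 0] 00000*, 00100*, 00110*, 01001*, 01011*, 01100*, 01110*, 10100*, 11011*, 11100*, 11101*, 11111*
[col 1] -0100*, -1011, -1100*, 0-100*, 0-110*, 00-00, 001-0*, 010-1, 011-0*, 1-100*, 11-11, 111-1, 1110-
[col 2] --100, 0-1-0
Prime implicants: --100, -1011, 0-1-0, 00-00, 010-1, 11-11, 111-1, 1110-

NONE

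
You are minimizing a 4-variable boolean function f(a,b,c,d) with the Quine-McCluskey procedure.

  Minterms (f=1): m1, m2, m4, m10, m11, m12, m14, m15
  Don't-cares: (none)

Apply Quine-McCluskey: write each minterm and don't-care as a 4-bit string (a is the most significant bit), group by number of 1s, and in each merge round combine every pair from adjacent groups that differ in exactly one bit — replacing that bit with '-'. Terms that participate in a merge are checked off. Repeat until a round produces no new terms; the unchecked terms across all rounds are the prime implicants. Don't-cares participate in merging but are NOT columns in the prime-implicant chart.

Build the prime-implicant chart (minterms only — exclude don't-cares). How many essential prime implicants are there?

Round 0: 0001 0010✓ 0100✓ 1010✓ 1011✓ 1100✓ 1110✓ 1111✓
Round 1: -010 -100 1-10✓ 1-11✓ 101-✓ 11-0 111-✓
Round 2: 1-1-
PIs = {-010, -100, 0001, 1-1-, 11-0}
Coverage chart:
  m1: 0001 ←essential
  m2: -010 ←essential
  m4: -100 ←essential
  m10: -010,1-1-
  m11: 1-1- ←essential
  m12: -100,11-0
  m14: 1-1-,11-0
  m15: 1-1- ←essential
Essential: -010, -100, 0001, 1-1-

4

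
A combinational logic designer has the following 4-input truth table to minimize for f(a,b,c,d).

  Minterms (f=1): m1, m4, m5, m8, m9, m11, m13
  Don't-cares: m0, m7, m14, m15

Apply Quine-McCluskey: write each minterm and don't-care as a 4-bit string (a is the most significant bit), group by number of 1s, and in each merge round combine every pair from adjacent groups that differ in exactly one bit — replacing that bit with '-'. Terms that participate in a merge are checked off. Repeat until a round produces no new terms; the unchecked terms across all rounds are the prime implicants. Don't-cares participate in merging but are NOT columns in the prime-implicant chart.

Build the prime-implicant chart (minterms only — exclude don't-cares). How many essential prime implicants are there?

3

size-2^0 implicants → 0000(✓)  0001(✓)  0100(✓)  0101(✓)  0111(✓)  1000(✓)  1001(✓)  1011(✓)  1101(✓)  1110(✓)  1111(✓)
size-2^1 implicants → -000(✓)  -001(✓)  -101(✓)  -111(✓)  0-00(✓)  0-01(✓)  000-(✓)  01-1(✓)  010-(✓)  1-01(✓)  1-11(✓)  10-1(✓)  100-(✓)  11-1(✓)  111-
size-2^2 implicants → --01  -00-  -1-1  0-0-  1--1
Unchecked terms (primes): --01, -00-, -1-1, 0-0-, 1--1, 111-
Minterm coverage:
  m1 ⊆ --01,-00-,0-0-
  m4 ⊆ 0-0- [E]
  m5 ⊆ --01,-1-1,0-0-
  m8 ⊆ -00- [E]
  m9 ⊆ --01,-00-,1--1
  m11 ⊆ 1--1 [E]
  m13 ⊆ --01,-1-1,1--1
E = {-00-, 0-0-, 1--1}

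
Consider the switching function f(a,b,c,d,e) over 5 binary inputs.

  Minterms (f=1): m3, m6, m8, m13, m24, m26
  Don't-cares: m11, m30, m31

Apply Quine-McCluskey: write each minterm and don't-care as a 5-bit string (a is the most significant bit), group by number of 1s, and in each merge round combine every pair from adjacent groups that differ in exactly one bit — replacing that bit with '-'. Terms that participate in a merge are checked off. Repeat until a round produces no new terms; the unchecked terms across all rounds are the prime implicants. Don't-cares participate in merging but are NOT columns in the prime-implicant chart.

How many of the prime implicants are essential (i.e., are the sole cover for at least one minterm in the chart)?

4

Round 0: 00011✓ 00110 01000✓ 01011✓ 01101 11000✓ 11010✓ 11110✓ 11111✓
Round 1: -1000 0-011 11-10 110-0 1111-
PIs = {-1000, 0-011, 00110, 01101, 11-10, 110-0, 1111-}
Coverage chart:
  m3: 0-011 ←essential
  m6: 00110 ←essential
  m8: -1000 ←essential
  m13: 01101 ←essential
  m24: -1000,110-0
  m26: 11-10,110-0
Essential: -1000, 0-011, 00110, 01101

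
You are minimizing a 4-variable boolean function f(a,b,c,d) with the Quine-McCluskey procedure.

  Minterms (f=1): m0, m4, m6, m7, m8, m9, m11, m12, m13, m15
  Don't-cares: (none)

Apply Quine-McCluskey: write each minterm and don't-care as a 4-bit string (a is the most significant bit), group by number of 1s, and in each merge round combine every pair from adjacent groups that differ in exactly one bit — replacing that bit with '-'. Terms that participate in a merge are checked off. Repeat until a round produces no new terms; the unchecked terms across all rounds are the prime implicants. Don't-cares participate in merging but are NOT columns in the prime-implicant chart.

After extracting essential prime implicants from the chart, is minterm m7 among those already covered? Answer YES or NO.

NO

[col 0] 0000*, 0100*, 0110*, 0111*, 1000*, 1001*, 1011*, 1100*, 1101*, 1111*
[col 1] -000*, -100*, -111, 0-00*, 01-0, 011-, 1-00*, 1-01*, 1-11*, 10-1*, 100-*, 11-1*, 110-*
[col 2] --00, 1--1, 1-0-
Prime implicants: --00, -111, 01-0, 011-, 1--1, 1-0-
PI chart (minterm → PIs covering it):
  0 | --00  (sole → essential)
  4 | --00,01-0
  6 | 01-0,011-
  7 | -111,011-
  8 | --00,1-0-
  9 | 1--1,1-0-
  11 | 1--1  (sole → essential)
  12 | --00,1-0-
  13 | 1--1,1-0-
  15 | -111,1--1
Essential prime implicants: --00, 1--1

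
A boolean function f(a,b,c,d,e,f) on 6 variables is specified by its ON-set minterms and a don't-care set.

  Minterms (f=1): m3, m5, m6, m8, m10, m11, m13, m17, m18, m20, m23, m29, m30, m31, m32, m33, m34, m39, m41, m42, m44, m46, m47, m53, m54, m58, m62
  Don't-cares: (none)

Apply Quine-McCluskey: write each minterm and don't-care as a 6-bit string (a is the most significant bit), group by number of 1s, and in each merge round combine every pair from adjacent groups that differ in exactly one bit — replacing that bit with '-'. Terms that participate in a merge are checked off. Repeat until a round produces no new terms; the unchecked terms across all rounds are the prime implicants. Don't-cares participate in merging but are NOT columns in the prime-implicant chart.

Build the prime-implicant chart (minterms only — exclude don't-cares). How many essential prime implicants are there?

Round 0: 000011✓ 000101✓ 000110 001000✓ 001010✓ 001011✓ 001101✓ 010001 010010 010100 010111✓ 011101✓ 011110✓ 011111✓ 100000✓ 100001✓ 100010✓ 100111✓ 101001✓ 101010✓ 101100✓ 101110✓ 101111✓ 110101 110110✓ 111010✓ 111110✓
Round 1: -01010 -11110 0-1101 00-011 00-101 0010-0 00101- 01-111 0111-1 01111- 1-1010✓ 1-1110✓ 10-001 10-010 10-111 1000-0 10000- 101-10✓ 1011-0 10111- 11-110 111-10✓
Round 2: 1-1-10
PIs = {-01010, -11110, 0-1101, 00-011, 00-101, 000110, 0010-0, 00101-, 01-111, 010001, 010010, 010100, 0111-1, 01111-, 1-1-10, 10-001, 10-010, 10-111, 1000-0, 10000-, 1011-0, 10111-, 11-110, 110101}
Coverage chart:
  m3: 00-011 ←essential
  m5: 00-101 ←essential
  m6: 000110 ←essential
  m8: 0010-0 ←essential
  m10: -01010,0010-0,00101-
  m11: 00-011,00101-
  m13: 0-1101,00-101
  m17: 010001 ←essential
  m18: 010010 ←essential
  m20: 010100 ←essential
  m23: 01-111 ←essential
  m29: 0-1101,0111-1
  m30: -11110,01111-
  m31: 01-111,0111-1,01111-
  m32: 1000-0,10000-
  m33: 10-001,10000-
  m34: 10-010,1000-0
  m39: 10-111 ←essential
  m41: 10-001 ←essential
  m42: -01010,1-1-10,10-010
  m44: 1011-0 ←essential
  m46: 1-1-10,1011-0,10111-
  m47: 10-111,10111-
  m53: 110101 ←essential
  m54: 11-110 ←essential
  m58: 1-1-10 ←essential
  m62: -11110,1-1-10,11-110
Essential: 00-011, 00-101, 000110, 0010-0, 01-111, 010001, 010010, 010100, 1-1-10, 10-001, 10-111, 1011-0, 11-110, 110101

14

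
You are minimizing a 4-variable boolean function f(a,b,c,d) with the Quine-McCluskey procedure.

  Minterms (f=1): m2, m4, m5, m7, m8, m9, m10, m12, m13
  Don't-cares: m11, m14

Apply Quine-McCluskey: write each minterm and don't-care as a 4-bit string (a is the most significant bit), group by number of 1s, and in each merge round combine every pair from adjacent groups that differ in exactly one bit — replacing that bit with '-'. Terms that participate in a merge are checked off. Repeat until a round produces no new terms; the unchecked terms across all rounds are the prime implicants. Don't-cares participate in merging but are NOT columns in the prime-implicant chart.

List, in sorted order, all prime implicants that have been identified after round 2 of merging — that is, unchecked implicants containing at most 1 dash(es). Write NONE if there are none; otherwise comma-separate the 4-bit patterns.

-010, 01-1

Round 0: 0010✓ 0100✓ 0101✓ 0111✓ 1000✓ 1001✓ 1010✓ 1011✓ 1100✓ 1101✓ 1110✓
Round 1: -010 -100✓ -101✓ 01-1 010-✓ 1-00✓ 1-01✓ 1-10✓ 10-0✓ 10-1✓ 100-✓ 101-✓ 11-0✓ 110-✓
Round 2: -10- 1--0 1-0- 10--
PIs = {-010, -10-, 01-1, 1--0, 1-0-, 10--}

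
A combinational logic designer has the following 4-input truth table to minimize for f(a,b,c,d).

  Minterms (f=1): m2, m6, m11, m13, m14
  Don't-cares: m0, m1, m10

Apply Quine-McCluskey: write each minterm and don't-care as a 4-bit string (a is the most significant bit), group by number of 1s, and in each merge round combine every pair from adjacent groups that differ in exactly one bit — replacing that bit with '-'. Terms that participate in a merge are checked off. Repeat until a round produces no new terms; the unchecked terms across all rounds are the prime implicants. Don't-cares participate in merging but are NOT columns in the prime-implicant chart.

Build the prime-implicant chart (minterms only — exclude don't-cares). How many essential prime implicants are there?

3

[col 0] 0000*, 0001*, 0010*, 0110*, 1010*, 1011*, 1101, 1110*
[col 1] -010*, -110*, 0-10*, 00-0, 000-, 1-10*, 101-
[col 2] --10
Prime implicants: --10, 00-0, 000-, 101-, 1101
PI chart (minterm → PIs covering it):
  2 | --10,00-0
  6 | --10  (sole → essential)
  11 | 101-  (sole → essential)
  13 | 1101  (sole → essential)
  14 | --10  (sole → essential)
Essential prime implicants: --10, 101-, 1101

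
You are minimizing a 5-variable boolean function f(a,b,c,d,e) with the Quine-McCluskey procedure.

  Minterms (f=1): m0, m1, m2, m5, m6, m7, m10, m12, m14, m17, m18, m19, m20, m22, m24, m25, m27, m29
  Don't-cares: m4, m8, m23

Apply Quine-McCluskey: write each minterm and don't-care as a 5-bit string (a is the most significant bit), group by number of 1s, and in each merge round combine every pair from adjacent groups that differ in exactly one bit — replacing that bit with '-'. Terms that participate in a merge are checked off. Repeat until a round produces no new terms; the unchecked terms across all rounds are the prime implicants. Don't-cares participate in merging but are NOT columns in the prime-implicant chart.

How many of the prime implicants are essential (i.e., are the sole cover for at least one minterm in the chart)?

4

Round 0: 00000✓ 00001✓ 00010✓ 00100✓ 00101✓ 00110✓ 00111✓ 01000✓ 01010✓ 01100✓ 01110✓ 10001✓ 10010✓ 10011✓ 10100✓ 10110✓ 10111✓ 11000✓ 11001✓ 11011✓ 11101✓
Round 1: -0001 -0010✓ -0100✓ -0110✓ -0111✓ -1000 0-000✓ 0-010✓ 0-100✓ 0-110✓ 00-00✓ 00-01✓ 00-10✓ 000-0✓ 0000-✓ 001-0✓ 001-1✓ 0010-✓ 0011-✓ 01-00✓ 01-10✓ 010-0✓ 011-0✓ 1-001✓ 1-011✓ 10-10✓ 10-11✓ 100-1✓ 1001-✓ 101-0✓ 1011-✓ 11-01 110-1✓ 1100-
Round 2: -0-10 -01-0 -011- 0--00✓ 0--10✓ 0-0-0✓ 0-1-0✓ 00--0✓ 00-0- 001-- 01--0✓ 1-0-1 10-1-
Round 3: 0---0
PIs = {-0-10, -0001, -01-0, -011-, -1000, 0---0, 00-0-, 001--, 1-0-1, 10-1-, 11-01, 1100-}
Coverage chart:
  m0: 0---0,00-0-
  m1: -0001,00-0-
  m2: -0-10,0---0
  m5: 00-0-,001--
  m6: -0-10,-01-0,-011-,0---0,001--
  m7: -011-,001--
  m10: 0---0 ←essential
  m12: 0---0 ←essential
  m14: 0---0 ←essential
  m17: -0001,1-0-1
  m18: -0-10,10-1-
  m19: 1-0-1,10-1-
  m20: -01-0 ←essential
  m22: -0-10,-01-0,-011-,10-1-
  m24: -1000,1100-
  m25: 1-0-1,11-01,1100-
  m27: 1-0-1 ←essential
  m29: 11-01 ←essential
Essential: -01-0, 0---0, 1-0-1, 11-01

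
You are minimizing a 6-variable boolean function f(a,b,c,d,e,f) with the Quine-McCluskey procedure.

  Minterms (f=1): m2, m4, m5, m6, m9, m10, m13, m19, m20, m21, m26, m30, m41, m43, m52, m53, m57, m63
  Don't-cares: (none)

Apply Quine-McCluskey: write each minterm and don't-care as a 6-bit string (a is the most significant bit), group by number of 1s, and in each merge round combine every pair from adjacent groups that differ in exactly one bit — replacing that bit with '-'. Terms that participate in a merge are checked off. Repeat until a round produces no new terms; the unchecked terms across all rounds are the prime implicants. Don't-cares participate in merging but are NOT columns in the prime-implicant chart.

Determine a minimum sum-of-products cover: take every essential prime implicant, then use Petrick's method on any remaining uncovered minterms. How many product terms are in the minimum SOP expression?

10

[col 0] 000010*, 000100*, 000101*, 000110*, 001001*, 001010*, 001101*, 010011, 010100*, 010101*, 011010*, 011110*, 101001*, 101011*, 110100*, 110101*, 111001*, 111111
[col 1] -01001, -10100*, -10101*, 0-0100*, 0-0101*, 0-1010, 00-010, 00-101, 000-10, 0001-0, 00010-*, 001-01, 01010-*, 011-10, 1-1001, 1010-1, 11010-*
[col 2] -1010-, 0-010-
Prime implicants: -01001, -1010-, 0-010-, 0-1010, 00-010, 00-101, 000-10, 0001-0, 001-01, 010011, 011-10, 1-1001, 1010-1, 111111
PI chart (minterm → PIs covering it):
  2 | 00-010,000-10
  4 | 0-010-,0001-0
  5 | 0-010-,00-101
  6 | 000-10,0001-0
  9 | -01001,001-01
  10 | 0-1010,00-010
  13 | 00-101,001-01
  19 | 010011  (sole → essential)
  20 | -1010-,0-010-
  21 | -1010-,0-010-
  26 | 0-1010,011-10
  30 | 011-10  (sole → essential)
  41 | -01001,1-1001,1010-1
  43 | 1010-1  (sole → essential)
  52 | -1010-  (sole → essential)
  53 | -1010-  (sole → essential)
  57 | 1-1001  (sole → essential)
  63 | 111111  (sole → essential)
Essential prime implicants: -1010-, 010011, 011-10, 1-1001, 1010-1, 111111
Petrick residual → -01001, 00-010, 00-101, 0001-0
Minimum SOP uses 10 PIs: b'cd'e'f + bc'de' + a'b'd'ef' + a'b'de'f + a'b'c'df' + a'bc'd'ef + a'bcef' + acd'e'f + ab'cd'f + abcdef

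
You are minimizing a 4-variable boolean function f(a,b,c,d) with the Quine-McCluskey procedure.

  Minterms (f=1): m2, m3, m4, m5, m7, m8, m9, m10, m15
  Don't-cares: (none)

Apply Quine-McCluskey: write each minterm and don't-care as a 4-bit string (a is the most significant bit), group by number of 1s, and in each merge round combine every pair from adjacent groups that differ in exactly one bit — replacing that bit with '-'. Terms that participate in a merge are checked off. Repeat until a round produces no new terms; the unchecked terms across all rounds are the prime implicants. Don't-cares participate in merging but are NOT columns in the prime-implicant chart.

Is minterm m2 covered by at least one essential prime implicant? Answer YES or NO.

[col 0] 0010*, 0011*, 0100*, 0101*, 0111*, 1000*, 1001*, 1010*, 1111*
[col 1] -010, -111, 0-11, 001-, 01-1, 010-, 10-0, 100-
Prime implicants: -010, -111, 0-11, 001-, 01-1, 010-, 10-0, 100-
PI chart (minterm → PIs covering it):
  2 | -010,001-
  3 | 0-11,001-
  4 | 010-  (sole → essential)
  5 | 01-1,010-
  7 | -111,0-11,01-1
  8 | 10-0,100-
  9 | 100-  (sole → essential)
  10 | -010,10-0
  15 | -111  (sole → essential)
Essential prime implicants: -111, 010-, 100-

NO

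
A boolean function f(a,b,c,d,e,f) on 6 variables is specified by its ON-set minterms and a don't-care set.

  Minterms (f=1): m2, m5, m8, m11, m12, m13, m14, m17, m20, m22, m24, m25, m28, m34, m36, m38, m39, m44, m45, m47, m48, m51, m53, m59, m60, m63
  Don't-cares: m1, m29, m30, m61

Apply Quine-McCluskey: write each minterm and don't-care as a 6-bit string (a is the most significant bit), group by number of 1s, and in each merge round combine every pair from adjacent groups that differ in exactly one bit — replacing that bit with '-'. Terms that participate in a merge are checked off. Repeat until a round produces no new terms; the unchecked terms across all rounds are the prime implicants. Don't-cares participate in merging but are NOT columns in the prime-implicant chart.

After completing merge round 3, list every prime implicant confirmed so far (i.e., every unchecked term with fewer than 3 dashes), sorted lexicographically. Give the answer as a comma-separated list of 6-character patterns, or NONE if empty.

[col 0] 000001*, 000010*, 000101*, 001000*, 001011, 001100*, 001101*, 001110*, 010001*, 010100*, 010110*, 011000*, 011001*, 011100*, 011101*, 011110*, 100010*, 100100*, 100110*, 100111*, 101100*, 101101*, 101111*, 110000, 110011*, 110101*, 111011*, 111100*, 111101*, 111111*
[col 1] -00010, -01100*, -01101*, -11100*, -11101*, 0-0001, 0-1000*, 0-1100*, 0-1101*, 0-1110*, 00-101, 000-01, 001-00*, 0011-0*, 00110-*, 01-001, 01-100*, 01-110*, 0101-0*, 011-00*, 011-01*, 01100-*, 0111-0*, 01110-*, 1-1100*, 1-1101*, 1-1111*, 10-100, 10-111, 100-10, 1001-0, 10011-, 1011-1*, 10110-*, 11-011, 11-101, 111-11, 1111-1*, 11110-*
[col 2] --1100*, --1101*, -0110-*, -1110-*, 0-1-00, 0-11-0, 0-110-*, 01-1-0, 011-0-, 1-11-1, 1-110-*
[col 3] --110-
Prime implicants: --110-, -00010, 0-0001, 0-1-00, 0-11-0, 00-101, 000-01, 001011, 01-001, 01-1-0, 011-0-, 1-11-1, 10-100, 10-111, 100-10, 1001-0, 10011-, 11-011, 11-101, 110000, 111-11

-00010, 0-0001, 0-1-00, 0-11-0, 00-101, 000-01, 001011, 01-001, 01-1-0, 011-0-, 1-11-1, 10-100, 10-111, 100-10, 1001-0, 10011-, 11-011, 11-101, 110000, 111-11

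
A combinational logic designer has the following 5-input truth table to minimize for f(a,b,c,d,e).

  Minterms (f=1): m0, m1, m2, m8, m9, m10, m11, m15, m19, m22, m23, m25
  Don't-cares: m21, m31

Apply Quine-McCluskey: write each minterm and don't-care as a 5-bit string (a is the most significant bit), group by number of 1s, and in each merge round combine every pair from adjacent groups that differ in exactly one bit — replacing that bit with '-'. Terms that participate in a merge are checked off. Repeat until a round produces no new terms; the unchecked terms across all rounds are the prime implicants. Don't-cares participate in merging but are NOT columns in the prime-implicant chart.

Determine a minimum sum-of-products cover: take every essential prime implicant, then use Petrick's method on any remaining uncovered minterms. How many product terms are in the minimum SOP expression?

6

size-2^0 implicants → 00000(✓)  00001(✓)  00010(✓)  01000(✓)  01001(✓)  01010(✓)  01011(✓)  01111(✓)  10011(✓)  10101(✓)  10110(✓)  10111(✓)  11001(✓)  11111(✓)
size-2^1 implicants → -1001  -1111  0-000(✓)  0-001(✓)  0-010(✓)  000-0(✓)  0000-(✓)  01-11  010-0(✓)  010-1(✓)  0100-(✓)  0101-(✓)  1-111  10-11  101-1  1011-
size-2^2 implicants → 0-0-0  0-00-  010--
Unchecked terms (primes): -1001, -1111, 0-0-0, 0-00-, 01-11, 010--, 1-111, 10-11, 101-1, 1011-
Minterm coverage:
  m0 ⊆ 0-0-0,0-00-
  m1 ⊆ 0-00- [E]
  m2 ⊆ 0-0-0 [E]
  m8 ⊆ 0-0-0,0-00-,010--
  m9 ⊆ -1001,0-00-,010--
  m10 ⊆ 0-0-0,010--
  m11 ⊆ 01-11,010--
  m15 ⊆ -1111,01-11
  m19 ⊆ 10-11 [E]
  m22 ⊆ 1011- [E]
  m23 ⊆ 1-111,10-11,101-1,1011-
  m25 ⊆ -1001 [E]
E = {-1001, 0-0-0, 0-00-, 10-11, 1011-}
Petrick residual → 01-11
Cover = bc'd'e + a'c'e' + a'c'd' + a'bde + ab'de + ab'cd  |cover|=6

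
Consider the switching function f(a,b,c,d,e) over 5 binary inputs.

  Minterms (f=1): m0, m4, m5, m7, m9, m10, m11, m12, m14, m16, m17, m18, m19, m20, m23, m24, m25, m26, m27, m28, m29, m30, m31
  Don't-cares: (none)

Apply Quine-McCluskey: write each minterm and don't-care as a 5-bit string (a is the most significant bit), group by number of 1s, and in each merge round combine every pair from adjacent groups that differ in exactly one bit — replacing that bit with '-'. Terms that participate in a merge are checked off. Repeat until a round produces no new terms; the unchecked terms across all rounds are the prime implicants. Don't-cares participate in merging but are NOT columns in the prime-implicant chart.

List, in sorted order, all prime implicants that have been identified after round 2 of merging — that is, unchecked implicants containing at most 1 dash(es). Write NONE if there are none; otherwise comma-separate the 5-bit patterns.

size-2^0 implicants → 00000(✓)  00100(✓)  00101(✓)  00111(✓)  01001(✓)  01010(✓)  01011(✓)  01100(✓)  01110(✓)  10000(✓)  10001(✓)  10010(✓)  10011(✓)  10100(✓)  10111(✓)  11000(✓)  11001(✓)  11010(✓)  11011(✓)  11100(✓)  11101(✓)  11110(✓)  11111(✓)
size-2^1 implicants → -0000(✓)  -0100(✓)  -0111  -1001(✓)  -1010(✓)  -1011(✓)  -1100(✓)  -1110(✓)  0-100(✓)  00-00(✓)  001-1  0010-  01-10(✓)  010-1(✓)  0101-(✓)  011-0(✓)  1-000(✓)  1-001(✓)  1-010(✓)  1-011(✓)  1-100(✓)  1-111(✓)  10-00(✓)  10-11(✓)  100-0(✓)  100-1(✓)  1000-(✓)  1001-(✓)  11-00(✓)  11-01(✓)  11-10(✓)  11-11(✓)  110-0(✓)  110-1(✓)  1100-(✓)  1101-(✓)  111-0(✓)  111-1(✓)  1110-(✓)  1111-(✓)
size-2^2 implicants → --100  -0-00  -1-10  -10-1  -101-  -11-0  1--00  1--11  1-0-0(✓)  1-0-1(✓)  1-00-(✓)  1-01-(✓)  100--(✓)  11--0(✓)  11--1(✓)  11-0-(✓)  11-1-(✓)  110--(✓)  111--(✓)
size-2^3 implicants → 1-0--  11---
Unchecked terms (primes): --100, -0-00, -0111, -1-10, -10-1, -101-, -11-0, 001-1, 0010-, 1--00, 1--11, 1-0--, 11---

-0111, 001-1, 0010-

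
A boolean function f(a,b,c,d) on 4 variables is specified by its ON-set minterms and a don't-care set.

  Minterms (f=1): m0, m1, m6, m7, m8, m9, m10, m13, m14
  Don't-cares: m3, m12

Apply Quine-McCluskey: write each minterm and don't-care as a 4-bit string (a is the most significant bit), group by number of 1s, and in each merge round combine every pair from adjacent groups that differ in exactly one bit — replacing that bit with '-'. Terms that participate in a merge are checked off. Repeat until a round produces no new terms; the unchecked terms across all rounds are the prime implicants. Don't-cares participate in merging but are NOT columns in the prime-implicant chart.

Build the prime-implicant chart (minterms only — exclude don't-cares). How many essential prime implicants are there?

3

[col 0] 0000*, 0001*, 0011*, 0110*, 0111*, 1000*, 1001*, 1010*, 1100*, 1101*, 1110*
[col 1] -000*, -001*, -110, 0-11, 00-1, 000-*, 011-, 1-00*, 1-01*, 1-10*, 10-0*, 100-*, 11-0*, 110-*
[col 2] -00-, 1--0, 1-0-
Prime implicants: -00-, -110, 0-11, 00-1, 011-, 1--0, 1-0-
PI chart (minterm → PIs covering it):
  0 | -00-  (sole → essential)
  1 | -00-,00-1
  6 | -110,011-
  7 | 0-11,011-
  8 | -00-,1--0,1-0-
  9 | -00-,1-0-
  10 | 1--0  (sole → essential)
  13 | 1-0-  (sole → essential)
  14 | -110,1--0
Essential prime implicants: -00-, 1--0, 1-0-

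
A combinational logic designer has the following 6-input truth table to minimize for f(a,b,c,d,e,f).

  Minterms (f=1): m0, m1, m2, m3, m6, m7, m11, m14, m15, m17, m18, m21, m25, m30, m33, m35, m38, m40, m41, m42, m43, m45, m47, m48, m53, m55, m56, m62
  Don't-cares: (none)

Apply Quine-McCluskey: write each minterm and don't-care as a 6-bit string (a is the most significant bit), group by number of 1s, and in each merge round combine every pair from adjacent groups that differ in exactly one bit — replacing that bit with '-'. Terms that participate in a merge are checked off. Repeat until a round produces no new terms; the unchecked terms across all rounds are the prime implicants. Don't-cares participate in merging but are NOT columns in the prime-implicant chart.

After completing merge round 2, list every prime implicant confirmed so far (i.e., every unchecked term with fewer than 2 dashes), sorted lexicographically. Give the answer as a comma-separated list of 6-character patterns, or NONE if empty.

-00110, -10101, -11110, 0-0001, 0-0010, 0-1110, 01-001, 010-01, 1-1000, 11-000, 1101-1

size-2^0 implicants → 000000(✓)  000001(✓)  000010(✓)  000011(✓)  000110(✓)  000111(✓)  001011(✓)  001110(✓)  001111(✓)  010001(✓)  010010(✓)  010101(✓)  011001(✓)  011110(✓)  100001(✓)  100011(✓)  100110(✓)  101000(✓)  101001(✓)  101010(✓)  101011(✓)  101101(✓)  101111(✓)  110000(✓)  110101(✓)  110111(✓)  111000(✓)  111110(✓)
size-2^1 implicants → -00001(✓)  -00011(✓)  -00110  -01011(✓)  -01111(✓)  -10101  -11110  0-0001  0-0010  0-1110  00-011(✓)  00-110(✓)  00-111(✓)  000-10(✓)  000-11(✓)  0000-0(✓)  0000-1(✓)  00000-(✓)  00001-(✓)  00011-(✓)  001-11(✓)  00111-(✓)  01-001  010-01  1-1000  10-001(✓)  10-011(✓)  1000-1(✓)  101-01(✓)  101-11(✓)  1010-0(✓)  1010-1(✓)  10100-(✓)  10101-(✓)  1011-1(✓)  11-000  1101-1
size-2^2 implicants → -0-011  -000-1  -01-11  00--11  00-11-  000-1-  0000--  10-0-1  101--1  1010--
Unchecked terms (primes): -0-011, -000-1, -00110, -01-11, -10101, -11110, 0-0001, 0-0010, 0-1110, 00--11, 00-11-, 000-1-, 0000--, 01-001, 010-01, 1-1000, 10-0-1, 101--1, 1010--, 11-000, 1101-1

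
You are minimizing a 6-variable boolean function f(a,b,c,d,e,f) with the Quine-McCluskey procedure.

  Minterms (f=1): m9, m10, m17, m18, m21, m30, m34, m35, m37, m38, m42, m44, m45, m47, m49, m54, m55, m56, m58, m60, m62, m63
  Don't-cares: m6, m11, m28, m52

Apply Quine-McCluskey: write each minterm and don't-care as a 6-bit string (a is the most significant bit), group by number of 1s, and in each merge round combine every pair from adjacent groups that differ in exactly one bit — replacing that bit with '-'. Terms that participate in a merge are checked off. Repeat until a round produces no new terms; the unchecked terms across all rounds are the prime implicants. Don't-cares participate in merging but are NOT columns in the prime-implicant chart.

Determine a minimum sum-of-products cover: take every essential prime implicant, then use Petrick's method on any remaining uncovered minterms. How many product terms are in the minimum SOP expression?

[col 0] 000110*, 001001*, 001010*, 001011*, 010001*, 010010, 010101*, 011100*, 011110*, 100010*, 100011*, 100101*, 100110*, 101010*, 101100*, 101101*, 101111*, 110001*, 110100*, 110110*, 110111*, 111000*, 111010*, 111100*, 111110*, 111111*
[col 1] -00110, -01010, -10001, -11100*, -11110*, 0010-1, 00101-, 010-01, 0111-0*, 1-0110, 1-1010, 1-1100, 1-1111, 10-010, 10-101, 100-10, 10001-, 1011-1, 10110-, 11-100*, 11-110*, 11-111*, 1101-0*, 11011-*, 111-00*, 111-10*, 1110-0*, 1111-0*, 11111-*
[col 2] -111-0, 11-1-0, 11-11-, 111--0
Prime implicants: -00110, -01010, -10001, -111-0, 0010-1, 00101-, 010-01, 010010, 1-0110, 1-1010, 1-1100, 1-1111, 10-010, 10-101, 100-10, 10001-, 1011-1, 10110-, 11-1-0, 11-11-, 111--0
PI chart (minterm → PIs covering it):
  9 | 0010-1  (sole → essential)
  10 | -01010,00101-
  17 | -10001,010-01
  18 | 010010  (sole → essential)
  21 | 010-01  (sole → essential)
  30 | -111-0  (sole → essential)
  34 | 10-010,100-10,10001-
  35 | 10001-  (sole → essential)
  37 | 10-101  (sole → essential)
  38 | -00110,1-0110,100-10
  42 | -01010,1-1010,10-010
  44 | 1-1100,10110-
  45 | 10-101,1011-1,10110-
  47 | 1-1111,1011-1
  49 | -10001  (sole → essential)
  54 | 1-0110,11-1-0,11-11-
  55 | 11-11-  (sole → essential)
  56 | 111--0  (sole → essential)
  58 | 1-1010,111--0
  60 | -111-0,1-1100,11-1-0,111--0
  62 | -111-0,11-1-0,11-11-,111--0
  63 | 1-1111,11-11-
Essential prime implicants: -10001, -111-0, 0010-1, 010-01, 010010, 10-101, 10001-, 11-11-, 111--0
Petrick residual → -00110, -01010, 1-1100, 1-1111
Minimum SOP uses 13 PIs: b'c'def' + b'cd'ef' + bc'd'e'f + bcdf' + a'b'cd'f + a'bc'e'f + a'bc'd'ef' + acde'f' + acdef + ab'de'f + ab'c'd'e + abde + abcf'

13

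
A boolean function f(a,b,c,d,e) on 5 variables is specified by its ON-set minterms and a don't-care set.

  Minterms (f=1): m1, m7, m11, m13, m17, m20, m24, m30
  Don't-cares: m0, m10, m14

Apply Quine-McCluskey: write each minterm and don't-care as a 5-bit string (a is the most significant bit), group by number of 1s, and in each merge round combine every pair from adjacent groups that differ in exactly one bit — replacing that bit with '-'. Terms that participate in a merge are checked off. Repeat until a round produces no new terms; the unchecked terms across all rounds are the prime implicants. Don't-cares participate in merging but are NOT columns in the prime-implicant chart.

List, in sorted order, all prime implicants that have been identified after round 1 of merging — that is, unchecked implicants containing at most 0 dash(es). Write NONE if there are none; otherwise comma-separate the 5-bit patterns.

00111, 01101, 10100, 11000

[col 0] 00000*, 00001*, 00111, 01010*, 01011*, 01101, 01110*, 10001*, 10100, 11000, 11110*
[col 1] -0001, -1110, 0000-, 01-10, 0101-
Prime implicants: -0001, -1110, 0000-, 00111, 01-10, 0101-, 01101, 10100, 11000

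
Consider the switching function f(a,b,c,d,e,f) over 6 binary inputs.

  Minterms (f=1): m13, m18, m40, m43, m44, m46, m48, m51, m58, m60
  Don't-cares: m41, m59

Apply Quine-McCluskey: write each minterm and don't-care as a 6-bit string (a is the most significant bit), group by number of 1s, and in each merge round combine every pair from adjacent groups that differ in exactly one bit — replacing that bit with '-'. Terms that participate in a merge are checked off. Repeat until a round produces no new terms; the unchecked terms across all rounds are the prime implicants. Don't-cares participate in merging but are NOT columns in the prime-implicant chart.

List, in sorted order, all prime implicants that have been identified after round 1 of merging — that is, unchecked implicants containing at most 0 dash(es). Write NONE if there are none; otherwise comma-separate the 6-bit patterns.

size-2^0 implicants → 001101  010010  101000(✓)  101001(✓)  101011(✓)  101100(✓)  101110(✓)  110000  110011(✓)  111010(✓)  111011(✓)  111100(✓)
size-2^1 implicants → 1-1011  1-1100  101-00  1010-1  10100-  1011-0  11-011  11101-
Unchecked terms (primes): 001101, 010010, 1-1011, 1-1100, 101-00, 1010-1, 10100-, 1011-0, 11-011, 110000, 11101-

001101, 010010, 110000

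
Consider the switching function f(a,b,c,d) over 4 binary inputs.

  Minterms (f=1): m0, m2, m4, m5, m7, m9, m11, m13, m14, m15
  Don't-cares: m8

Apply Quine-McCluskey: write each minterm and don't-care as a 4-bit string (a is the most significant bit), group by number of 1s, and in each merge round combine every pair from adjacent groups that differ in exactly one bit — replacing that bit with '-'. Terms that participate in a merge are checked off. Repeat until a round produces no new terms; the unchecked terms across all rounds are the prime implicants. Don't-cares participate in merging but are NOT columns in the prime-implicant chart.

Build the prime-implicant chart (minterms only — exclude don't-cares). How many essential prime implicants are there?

Round 0: 0000✓ 0010✓ 0100✓ 0101✓ 0111✓ 1000✓ 1001✓ 1011✓ 1101✓ 1110✓ 1111✓
Round 1: -000 -101✓ -111✓ 0-00 00-0 01-1✓ 010- 1-01✓ 1-11✓ 10-1✓ 100- 11-1✓ 111-
Round 2: -1-1 1--1
PIs = {-000, -1-1, 0-00, 00-0, 010-, 1--1, 100-, 111-}
Coverage chart:
  m0: -000,0-00,00-0
  m2: 00-0 ←essential
  m4: 0-00,010-
  m5: -1-1,010-
  m7: -1-1 ←essential
  m9: 1--1,100-
  m11: 1--1 ←essential
  m13: -1-1,1--1
  m14: 111- ←essential
  m15: -1-1,1--1,111-
Essential: -1-1, 00-0, 1--1, 111-

4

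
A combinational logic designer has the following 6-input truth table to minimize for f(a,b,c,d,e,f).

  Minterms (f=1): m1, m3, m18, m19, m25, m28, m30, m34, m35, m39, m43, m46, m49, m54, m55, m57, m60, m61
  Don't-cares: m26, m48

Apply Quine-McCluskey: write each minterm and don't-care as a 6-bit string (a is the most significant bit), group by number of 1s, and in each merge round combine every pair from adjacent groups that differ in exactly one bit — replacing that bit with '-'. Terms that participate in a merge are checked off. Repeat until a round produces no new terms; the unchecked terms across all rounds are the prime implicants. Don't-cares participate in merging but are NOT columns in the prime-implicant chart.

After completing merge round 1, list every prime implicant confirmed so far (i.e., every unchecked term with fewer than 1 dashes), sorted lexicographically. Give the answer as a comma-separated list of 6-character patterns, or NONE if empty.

size-2^0 implicants → 000001(✓)  000011(✓)  010010(✓)  010011(✓)  011001(✓)  011010(✓)  011100(✓)  011110(✓)  100010(✓)  100011(✓)  100111(✓)  101011(✓)  101110  110000(✓)  110001(✓)  110110(✓)  110111(✓)  111001(✓)  111100(✓)  111101(✓)
size-2^1 implicants → -00011  -11001  -11100  0-0011  0000-1  01-010  01001-  011-10  0111-0  1-0111  10-011  100-11  10001-  11-001  11000-  11011-  111-01  11110-
Unchecked terms (primes): -00011, -11001, -11100, 0-0011, 0000-1, 01-010, 01001-, 011-10, 0111-0, 1-0111, 10-011, 100-11, 10001-, 101110, 11-001, 11000-, 11011-, 111-01, 11110-

101110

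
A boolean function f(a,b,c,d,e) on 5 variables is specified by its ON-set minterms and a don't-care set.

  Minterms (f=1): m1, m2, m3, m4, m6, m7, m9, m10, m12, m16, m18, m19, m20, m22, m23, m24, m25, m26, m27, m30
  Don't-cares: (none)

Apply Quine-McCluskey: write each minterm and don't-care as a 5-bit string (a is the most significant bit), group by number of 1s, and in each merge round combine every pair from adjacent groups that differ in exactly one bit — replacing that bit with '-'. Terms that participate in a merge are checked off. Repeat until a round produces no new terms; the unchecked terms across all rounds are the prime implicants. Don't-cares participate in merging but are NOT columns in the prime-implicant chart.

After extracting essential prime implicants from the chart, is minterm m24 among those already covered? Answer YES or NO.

[col 0] 00001*, 00010*, 00011*, 00100*, 00110*, 00111*, 01001*, 01010*, 01100*, 10000*, 10010*, 10011*, 10100*, 10110*, 10111*, 11000*, 11001*, 11010*, 11011*, 11110*
[col 1] -0010*, -0011*, -0100*, -0110*, -0111*, -1001, -1010*, 0-001, 0-010*, 0-100, 00-10*, 00-11*, 000-1, 0001-*, 001-0*, 0011-*, 1-000*, 1-010*, 1-011*, 1-110*, 10-00*, 10-10*, 10-11*, 100-0*, 1001-*, 101-0*, 1011-*, 11-10*, 110-0*, 110-1*, 1100-*, 1101-*
[col 2] --010, -0-10*, -0-11*, -001-*, -01-0, -011-*, 00-1-*, 1--10, 1-0-0, 1-01-, 10--0, 10-1-*, 110--
[col 3] -0-1-
Prime implicants: --010, -0-1-, -01-0, -1001, 0-001, 0-100, 000-1, 1--10, 1-0-0, 1-01-, 10--0, 110--
PI chart (minterm → PIs covering it):
  1 | 0-001,000-1
  2 | --010,-0-1-
  3 | -0-1-,000-1
  4 | -01-0,0-100
  6 | -0-1-,-01-0
  7 | -0-1-  (sole → essential)
  9 | -1001,0-001
  10 | --010  (sole → essential)
  12 | 0-100  (sole → essential)
  16 | 1-0-0,10--0
  18 | --010,-0-1-,1--10,1-0-0,1-01-,10--0
  19 | -0-1-,1-01-
  20 | -01-0,10--0
  22 | -0-1-,-01-0,1--10,10--0
  23 | -0-1-  (sole → essential)
  24 | 1-0-0,110--
  25 | -1001,110--
  26 | --010,1--10,1-0-0,1-01-,110--
  27 | 1-01-,110--
  30 | 1--10  (sole → essential)
Essential prime implicants: --010, -0-1-, 0-100, 1--10

NO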